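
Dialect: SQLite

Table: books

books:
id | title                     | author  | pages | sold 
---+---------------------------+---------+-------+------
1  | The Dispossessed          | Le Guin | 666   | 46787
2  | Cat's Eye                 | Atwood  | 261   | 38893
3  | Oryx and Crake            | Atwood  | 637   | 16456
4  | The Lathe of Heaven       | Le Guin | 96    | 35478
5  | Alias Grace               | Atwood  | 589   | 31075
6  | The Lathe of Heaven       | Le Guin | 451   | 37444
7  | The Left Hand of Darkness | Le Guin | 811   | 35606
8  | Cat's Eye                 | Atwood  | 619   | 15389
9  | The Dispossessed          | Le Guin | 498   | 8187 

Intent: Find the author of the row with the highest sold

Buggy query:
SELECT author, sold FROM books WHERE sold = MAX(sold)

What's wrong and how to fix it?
Bug: WHERE is evaluated per row; an aggregate over the whole table isn't defined there

Fix: Use a subquery: WHERE sold = (SELECT MAX(sold) FROM books)

Corrected query:
SELECT author, sold FROM books WHERE sold = (SELECT MAX(sold) FROM books)

Result:
author  | sold 
--------+------
Le Guin | 46787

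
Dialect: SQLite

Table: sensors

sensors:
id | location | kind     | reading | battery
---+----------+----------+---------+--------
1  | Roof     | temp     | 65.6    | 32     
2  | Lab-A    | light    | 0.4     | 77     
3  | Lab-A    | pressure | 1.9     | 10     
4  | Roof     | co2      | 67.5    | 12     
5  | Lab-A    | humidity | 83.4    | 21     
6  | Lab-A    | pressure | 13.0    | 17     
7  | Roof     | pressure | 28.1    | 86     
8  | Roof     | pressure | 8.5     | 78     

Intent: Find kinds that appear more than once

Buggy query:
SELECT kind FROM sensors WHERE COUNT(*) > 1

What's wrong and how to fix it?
Bug: WHERE can't reference COUNT(*); aggregates are computed after WHERE

Fix: Group first, then use HAVING for the count condition

Corrected query:
SELECT kind FROM sensors GROUP BY kind HAVING COUNT(*) > 1

Result:
kind    
--------
pressure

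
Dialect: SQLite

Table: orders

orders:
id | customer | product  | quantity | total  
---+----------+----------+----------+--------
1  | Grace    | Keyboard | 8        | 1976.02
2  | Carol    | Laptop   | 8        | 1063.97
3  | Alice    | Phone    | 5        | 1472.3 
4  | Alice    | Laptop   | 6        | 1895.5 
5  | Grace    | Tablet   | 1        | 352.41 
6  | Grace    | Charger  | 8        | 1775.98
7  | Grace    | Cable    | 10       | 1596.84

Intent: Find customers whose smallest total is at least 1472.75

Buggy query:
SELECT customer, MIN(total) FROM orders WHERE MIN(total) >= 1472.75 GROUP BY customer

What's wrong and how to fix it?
Bug: Aggregates like MIN are computed per group after WHERE runs

Fix: Replace WHERE with HAVING after the GROUP BY

Corrected query:
SELECT customer, MIN(total) FROM orders GROUP BY customer HAVING MIN(total) >= 1472.75

Result:
(no rows)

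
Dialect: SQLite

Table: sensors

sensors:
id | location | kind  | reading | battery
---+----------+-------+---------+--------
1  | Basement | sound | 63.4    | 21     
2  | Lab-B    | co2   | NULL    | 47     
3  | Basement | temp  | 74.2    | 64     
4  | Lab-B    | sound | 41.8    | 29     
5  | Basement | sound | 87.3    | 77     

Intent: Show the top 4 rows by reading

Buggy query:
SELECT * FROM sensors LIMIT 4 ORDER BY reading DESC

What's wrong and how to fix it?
Bug: ORDER BY cannot follow LIMIT; LIMIT is the final clause

Fix: Sort with ORDER BY, then apply LIMIT

Corrected query:
SELECT * FROM sensors ORDER BY reading DESC LIMIT 4

Result:
id | location | kind  | reading | battery
---+----------+-------+---------+--------
5  | Basement | sound | 87.3    | 77     
3  | Basement | temp  | 74.2    | 64     
1  | Basement | sound | 63.4    | 21     
4  | Lab-B    | sound | 41.8    | 29     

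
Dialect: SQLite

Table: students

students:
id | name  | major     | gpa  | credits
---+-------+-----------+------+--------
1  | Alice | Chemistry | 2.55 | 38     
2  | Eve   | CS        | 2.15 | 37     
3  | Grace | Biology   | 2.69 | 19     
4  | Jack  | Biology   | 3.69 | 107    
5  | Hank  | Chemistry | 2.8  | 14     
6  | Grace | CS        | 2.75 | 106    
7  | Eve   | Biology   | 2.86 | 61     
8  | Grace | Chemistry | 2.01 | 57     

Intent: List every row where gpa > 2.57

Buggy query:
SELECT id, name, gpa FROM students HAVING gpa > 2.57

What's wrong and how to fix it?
Bug: HAVING filters the output of aggregation, but this query has no GROUP BY and no aggregate functions, so SQLite rejects it (HAVING clause on a non-aggregate query); the condition here is per row

Fix: Use WHERE for row-level filtering

Corrected query:
SELECT id, name, gpa FROM students WHERE gpa > 2.57

Result:
id | name  | gpa 
---+-------+-----
3  | Grace | 2.69
4  | Jack  | 3.69
5  | Hank  | 2.8 
6  | Grace | 2.75
7  | Eve   | 2.86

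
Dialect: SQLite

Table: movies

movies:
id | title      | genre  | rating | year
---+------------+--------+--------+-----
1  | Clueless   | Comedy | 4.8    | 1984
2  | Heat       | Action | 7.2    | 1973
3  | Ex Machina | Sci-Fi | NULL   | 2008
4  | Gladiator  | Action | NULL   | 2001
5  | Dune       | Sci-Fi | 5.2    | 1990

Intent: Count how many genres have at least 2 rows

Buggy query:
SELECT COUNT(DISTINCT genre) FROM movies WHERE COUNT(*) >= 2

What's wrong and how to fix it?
Bug: WHERE filters individual rows, not groups, so a group-level COUNT is invalid there

Fix: Group first with HAVING COUNT(*) >= 2, then COUNT the resulting groups

Corrected query:
SELECT COUNT(*) FROM (SELECT genre FROM movies GROUP BY genre HAVING COUNT(*) >= 2)

Result:
COUNT(*)
--------
2       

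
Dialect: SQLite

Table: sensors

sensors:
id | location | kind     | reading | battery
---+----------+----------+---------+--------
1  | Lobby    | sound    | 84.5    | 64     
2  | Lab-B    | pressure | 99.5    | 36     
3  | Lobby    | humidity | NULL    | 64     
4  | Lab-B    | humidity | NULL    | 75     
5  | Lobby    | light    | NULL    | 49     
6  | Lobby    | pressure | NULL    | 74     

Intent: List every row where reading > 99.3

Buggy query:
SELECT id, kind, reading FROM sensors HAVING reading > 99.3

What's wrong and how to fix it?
Bug: HAVING filters the output of aggregation, but this query has no GROUP BY and no aggregate functions, so SQLite rejects it (HAVING clause on a non-aggregate query); the condition here is per row

Fix: Replace HAVING with WHERE since the condition applies to individual rows

Corrected query:
SELECT id, kind, reading FROM sensors WHERE reading > 99.3

Result:
id | kind     | reading
---+----------+--------
2  | pressure | 99.5   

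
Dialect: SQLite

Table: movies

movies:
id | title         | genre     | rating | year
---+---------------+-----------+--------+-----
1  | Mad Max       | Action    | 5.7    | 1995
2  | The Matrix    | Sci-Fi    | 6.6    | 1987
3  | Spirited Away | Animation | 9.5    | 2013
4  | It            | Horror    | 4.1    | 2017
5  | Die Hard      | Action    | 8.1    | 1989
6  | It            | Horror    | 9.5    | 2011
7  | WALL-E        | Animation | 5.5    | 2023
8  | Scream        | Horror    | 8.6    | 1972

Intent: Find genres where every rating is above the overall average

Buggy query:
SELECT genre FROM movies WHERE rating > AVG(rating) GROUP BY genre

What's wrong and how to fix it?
Bug: WHERE evaluates per row before aggregation, so AVG() is unavailable

Fix: Compute the overall average in a scalar subquery and compare each group's MIN against it in HAVING

Corrected query:
SELECT genre FROM movies GROUP BY genre HAVING MIN(rating) > (SELECT AVG(rating) FROM movies)

Result:
(no rows)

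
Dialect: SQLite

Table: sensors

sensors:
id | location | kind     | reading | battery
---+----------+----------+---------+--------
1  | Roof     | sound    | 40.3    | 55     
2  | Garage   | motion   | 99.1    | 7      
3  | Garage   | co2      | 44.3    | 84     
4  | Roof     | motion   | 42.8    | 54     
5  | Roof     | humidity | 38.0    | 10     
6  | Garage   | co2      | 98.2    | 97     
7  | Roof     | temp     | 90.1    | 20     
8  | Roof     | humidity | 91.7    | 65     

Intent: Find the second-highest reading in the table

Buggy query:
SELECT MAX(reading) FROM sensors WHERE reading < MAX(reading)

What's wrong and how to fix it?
Bug: The inner MAX is an aggregate inside WHERE, which is not allowed

Fix: Compute the overall MAX in a subquery, then take MAX of rows below it

Corrected query:
SELECT MAX(reading) FROM sensors WHERE reading < (SELECT MAX(reading) FROM sensors)

Result:
MAX(reading)
------------
98.2        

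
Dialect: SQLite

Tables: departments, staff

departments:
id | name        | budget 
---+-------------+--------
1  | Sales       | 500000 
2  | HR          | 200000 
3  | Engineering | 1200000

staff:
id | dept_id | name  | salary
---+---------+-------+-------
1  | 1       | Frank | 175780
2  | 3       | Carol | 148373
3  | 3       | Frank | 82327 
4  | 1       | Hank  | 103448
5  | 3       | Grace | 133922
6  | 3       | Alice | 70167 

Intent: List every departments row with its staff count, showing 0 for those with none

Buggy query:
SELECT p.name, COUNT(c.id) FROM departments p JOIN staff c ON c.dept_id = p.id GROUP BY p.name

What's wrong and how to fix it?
Bug: An inner join excludes parents with zero children

Fix: Switch to LEFT JOIN to retain unmatched parent rows

Corrected query:
SELECT p.name, COUNT(c.id) FROM departments p LEFT JOIN staff c ON c.dept_id = p.id GROUP BY p.name

Result:
name        | COUNT(c.id)
------------+------------
Engineering | 4          
HR          | 0          
Sales       | 2          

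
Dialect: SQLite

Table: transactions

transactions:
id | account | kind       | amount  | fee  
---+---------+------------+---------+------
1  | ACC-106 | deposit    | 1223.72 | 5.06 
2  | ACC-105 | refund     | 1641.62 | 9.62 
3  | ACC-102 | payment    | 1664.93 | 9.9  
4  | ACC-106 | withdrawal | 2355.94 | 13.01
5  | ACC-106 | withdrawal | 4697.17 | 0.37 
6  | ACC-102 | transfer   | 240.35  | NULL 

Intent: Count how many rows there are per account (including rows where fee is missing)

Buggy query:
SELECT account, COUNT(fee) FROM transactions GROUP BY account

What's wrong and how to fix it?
Bug: COUNT(fee) skips NULLs, so groups with missing fee are undercounted

Fix: Replace COUNT(fee) with COUNT(*)

Corrected query:
SELECT account, COUNT(*) FROM transactions GROUP BY account

Result:
account | COUNT(*)
--------+---------
ACC-102 | 2       
ACC-105 | 1       
ACC-106 | 3       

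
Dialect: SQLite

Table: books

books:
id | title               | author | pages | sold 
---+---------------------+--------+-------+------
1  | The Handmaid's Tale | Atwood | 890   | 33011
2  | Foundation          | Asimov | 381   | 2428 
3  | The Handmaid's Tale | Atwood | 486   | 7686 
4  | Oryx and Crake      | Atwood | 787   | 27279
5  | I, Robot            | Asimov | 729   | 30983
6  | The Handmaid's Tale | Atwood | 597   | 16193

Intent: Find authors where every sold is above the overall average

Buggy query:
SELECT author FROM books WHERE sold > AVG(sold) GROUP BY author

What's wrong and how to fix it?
Bug: WHERE evaluates per row before aggregation, so AVG() is unavailable

Fix: Use a subquery for AVG and a HAVING MIN(...) filter so the condition holds for every row in the group

Corrected query:
SELECT author FROM books GROUP BY author HAVING MIN(sold) > (SELECT AVG(sold) FROM books)

Result:
(no rows)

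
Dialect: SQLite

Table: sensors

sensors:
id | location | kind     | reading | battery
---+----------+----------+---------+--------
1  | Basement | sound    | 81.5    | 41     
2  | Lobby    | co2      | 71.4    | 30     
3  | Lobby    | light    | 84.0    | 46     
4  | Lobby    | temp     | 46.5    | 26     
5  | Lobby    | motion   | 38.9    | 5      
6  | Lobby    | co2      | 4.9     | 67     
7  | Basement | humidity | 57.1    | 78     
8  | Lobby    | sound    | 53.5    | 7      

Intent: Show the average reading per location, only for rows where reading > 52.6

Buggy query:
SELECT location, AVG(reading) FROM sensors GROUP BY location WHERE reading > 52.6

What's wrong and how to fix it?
Bug: Row-level WHERE must come before GROUP BY in the clause order

Fix: Move the WHERE clause before GROUP BY

Corrected query:
SELECT location, AVG(reading) FROM sensors WHERE reading > 52.6 GROUP BY location

Result:
location | AVG(reading)
---------+-------------
Basement | 69.3        
Lobby    | 69.633333   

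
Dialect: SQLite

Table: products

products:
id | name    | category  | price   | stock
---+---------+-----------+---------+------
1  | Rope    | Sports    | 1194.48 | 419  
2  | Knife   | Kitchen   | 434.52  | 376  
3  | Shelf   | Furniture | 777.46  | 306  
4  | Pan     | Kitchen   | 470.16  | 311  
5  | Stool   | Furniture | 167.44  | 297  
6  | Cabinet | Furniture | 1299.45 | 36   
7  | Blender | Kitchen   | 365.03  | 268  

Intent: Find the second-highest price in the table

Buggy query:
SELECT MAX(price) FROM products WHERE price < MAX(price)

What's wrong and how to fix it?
Bug: MAX(price) on the right of the comparison is an aggregate-in-WHERE error

Fix: Compute the overall MAX in a subquery, then take MAX of rows below it

Corrected query:
SELECT MAX(price) FROM products WHERE price < (SELECT MAX(price) FROM products)

Result:
MAX(price)
----------
1194.48   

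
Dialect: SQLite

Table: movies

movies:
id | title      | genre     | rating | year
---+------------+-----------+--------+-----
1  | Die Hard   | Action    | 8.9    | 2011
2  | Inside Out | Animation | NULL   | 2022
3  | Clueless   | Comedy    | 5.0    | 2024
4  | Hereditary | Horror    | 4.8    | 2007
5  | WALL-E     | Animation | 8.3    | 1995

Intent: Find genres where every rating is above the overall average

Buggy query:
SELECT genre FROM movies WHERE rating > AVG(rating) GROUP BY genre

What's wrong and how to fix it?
Bug: AVG() is an aggregate; it can't sit directly in WHERE

Fix: Compute the overall average in a scalar subquery and compare each group's MIN against it in HAVING

Corrected query:
SELECT genre FROM movies GROUP BY genre HAVING MIN(rating) > (SELECT AVG(rating) FROM movies)

Result:
genre    
---------
Action   
Animation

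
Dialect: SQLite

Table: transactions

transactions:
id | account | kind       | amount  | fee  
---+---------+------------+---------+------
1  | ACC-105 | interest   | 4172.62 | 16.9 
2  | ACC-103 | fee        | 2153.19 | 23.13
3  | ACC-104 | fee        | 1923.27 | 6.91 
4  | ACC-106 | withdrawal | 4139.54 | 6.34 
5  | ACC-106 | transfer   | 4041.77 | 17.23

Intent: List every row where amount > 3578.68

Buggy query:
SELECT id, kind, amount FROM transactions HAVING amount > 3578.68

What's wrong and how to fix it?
Bug: HAVING filters the output of aggregation, but this query has no GROUP BY and no aggregate functions, so SQLite rejects it (HAVING clause on a non-aggregate query); the condition here is per row

Fix: Use WHERE for row-level filtering

Corrected query:
SELECT id, kind, amount FROM transactions WHERE amount > 3578.68

Result:
id | kind       | amount 
---+------------+--------
1  | interest   | 4172.62
4  | withdrawal | 4139.54
5  | transfer   | 4041.77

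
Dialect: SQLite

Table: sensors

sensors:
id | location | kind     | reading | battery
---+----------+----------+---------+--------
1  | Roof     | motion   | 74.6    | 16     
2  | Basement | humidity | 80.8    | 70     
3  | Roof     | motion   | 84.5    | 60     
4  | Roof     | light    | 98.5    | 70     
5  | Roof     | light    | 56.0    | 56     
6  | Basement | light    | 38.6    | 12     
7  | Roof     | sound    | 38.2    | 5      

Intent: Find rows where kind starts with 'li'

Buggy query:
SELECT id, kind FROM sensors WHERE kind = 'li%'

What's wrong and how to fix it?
Bug: '=' compares the literal string including the % character; pattern matching needs LIKE

Fix: Use LIKE for wildcard pattern matching

Corrected query:
SELECT id, kind FROM sensors WHERE kind LIKE 'li%'

Result:
id | kind 
---+------
4  | light
5  | light
6  | light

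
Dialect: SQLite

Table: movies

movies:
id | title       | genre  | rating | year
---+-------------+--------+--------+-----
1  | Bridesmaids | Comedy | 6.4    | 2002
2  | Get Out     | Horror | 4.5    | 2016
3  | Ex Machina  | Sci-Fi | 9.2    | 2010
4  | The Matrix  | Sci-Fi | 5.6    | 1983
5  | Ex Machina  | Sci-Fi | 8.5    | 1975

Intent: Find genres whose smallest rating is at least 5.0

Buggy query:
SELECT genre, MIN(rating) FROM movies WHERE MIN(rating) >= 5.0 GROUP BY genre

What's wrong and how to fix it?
Bug: MIN() in WHERE is a misuse of aggregate

Fix: Replace WHERE with HAVING after the GROUP BY

Corrected query:
SELECT genre, MIN(rating) FROM movies GROUP BY genre HAVING MIN(rating) >= 5.0

Result:
genre  | MIN(rating)
-------+------------
Comedy | 6.4        
Sci-Fi | 5.6        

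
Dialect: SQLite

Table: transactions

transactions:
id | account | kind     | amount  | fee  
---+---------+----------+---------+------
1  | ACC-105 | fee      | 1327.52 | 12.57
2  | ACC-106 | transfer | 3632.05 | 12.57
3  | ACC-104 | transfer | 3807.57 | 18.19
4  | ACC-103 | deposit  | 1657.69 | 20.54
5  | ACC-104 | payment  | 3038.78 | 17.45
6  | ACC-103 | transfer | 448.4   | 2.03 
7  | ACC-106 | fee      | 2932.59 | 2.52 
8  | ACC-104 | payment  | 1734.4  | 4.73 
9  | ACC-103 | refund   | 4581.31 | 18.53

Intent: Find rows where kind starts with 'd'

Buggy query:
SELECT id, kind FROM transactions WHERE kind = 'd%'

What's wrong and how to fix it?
Bug: Wildcards only work with LIKE; '=' treats '%' as a literal character

Fix: Use LIKE for wildcard pattern matching

Corrected query:
SELECT id, kind FROM transactions WHERE kind LIKE 'd%'

Result:
id | kind   
---+--------
4  | deposit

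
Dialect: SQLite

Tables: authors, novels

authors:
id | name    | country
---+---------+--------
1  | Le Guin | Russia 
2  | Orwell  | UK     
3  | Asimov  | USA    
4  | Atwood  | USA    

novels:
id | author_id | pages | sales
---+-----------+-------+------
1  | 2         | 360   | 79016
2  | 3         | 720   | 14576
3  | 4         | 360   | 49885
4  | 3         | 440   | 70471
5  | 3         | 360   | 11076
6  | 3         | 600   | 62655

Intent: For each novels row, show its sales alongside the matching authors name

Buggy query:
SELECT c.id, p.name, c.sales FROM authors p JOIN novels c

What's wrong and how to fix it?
Bug: Missing join condition: each novels row is matched to all authors rows instead of just its own

Fix: Specify the join condition linking the foreign key to the parent id

Corrected query:
SELECT c.id, p.name, c.sales FROM authors p JOIN novels c ON c.author_id = p.id

Result:
id | name   | sales
---+--------+------
1  | Orwell | 79016
2  | Asimov | 14576
3  | Atwood | 49885
4  | Asimov | 70471
5  | Asimov | 11076
6  | Asimov | 62655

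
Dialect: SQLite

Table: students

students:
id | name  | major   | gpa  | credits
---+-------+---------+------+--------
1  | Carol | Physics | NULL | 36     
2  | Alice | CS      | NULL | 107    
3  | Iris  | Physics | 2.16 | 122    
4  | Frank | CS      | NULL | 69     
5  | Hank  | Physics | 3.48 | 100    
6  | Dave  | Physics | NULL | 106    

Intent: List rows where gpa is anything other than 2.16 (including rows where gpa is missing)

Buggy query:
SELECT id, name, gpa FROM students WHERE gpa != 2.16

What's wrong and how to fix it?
Bug: Inequality against NULL is unknown, not true; rows with NULL are dropped

Fix: Handle NULL separately with IS NULL alongside the inequality

Corrected query:
SELECT id, name, gpa FROM students WHERE gpa != 2.16 OR gpa IS NULL

Result:
id | name  | gpa 
---+-------+-----
1  | Carol | NULL
2  | Alice | NULL
4  | Frank | NULL
5  | Hank  | 3.48
6  | Dave  | NULL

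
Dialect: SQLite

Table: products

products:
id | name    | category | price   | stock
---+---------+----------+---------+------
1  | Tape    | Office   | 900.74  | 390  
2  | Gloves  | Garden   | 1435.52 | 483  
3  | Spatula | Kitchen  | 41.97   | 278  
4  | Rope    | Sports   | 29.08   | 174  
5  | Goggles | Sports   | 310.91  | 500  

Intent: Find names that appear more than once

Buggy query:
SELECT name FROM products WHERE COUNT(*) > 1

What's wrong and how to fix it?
Bug: COUNT(*) is an aggregate and cannot be used in WHERE

Fix: Group first, then use HAVING for the count condition

Corrected query:
SELECT name FROM products GROUP BY name HAVING COUNT(*) > 1

Result:
(no rows)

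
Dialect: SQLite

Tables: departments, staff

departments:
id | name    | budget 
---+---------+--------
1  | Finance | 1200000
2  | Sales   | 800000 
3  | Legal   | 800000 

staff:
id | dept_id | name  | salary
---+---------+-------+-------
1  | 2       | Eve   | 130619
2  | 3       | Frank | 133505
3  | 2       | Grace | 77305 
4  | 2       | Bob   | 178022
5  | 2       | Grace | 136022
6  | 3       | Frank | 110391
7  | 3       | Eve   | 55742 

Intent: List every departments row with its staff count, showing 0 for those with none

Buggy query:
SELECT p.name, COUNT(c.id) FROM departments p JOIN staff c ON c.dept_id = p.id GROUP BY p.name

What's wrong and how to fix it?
Bug: An inner join excludes parents with zero children

Fix: Switch to LEFT JOIN to retain unmatched parent rows

Corrected query:
SELECT p.name, COUNT(c.id) FROM departments p LEFT JOIN staff c ON c.dept_id = p.id GROUP BY p.name

Result:
name    | COUNT(c.id)
--------+------------
Finance | 0          
Legal   | 3          
Sales   | 4          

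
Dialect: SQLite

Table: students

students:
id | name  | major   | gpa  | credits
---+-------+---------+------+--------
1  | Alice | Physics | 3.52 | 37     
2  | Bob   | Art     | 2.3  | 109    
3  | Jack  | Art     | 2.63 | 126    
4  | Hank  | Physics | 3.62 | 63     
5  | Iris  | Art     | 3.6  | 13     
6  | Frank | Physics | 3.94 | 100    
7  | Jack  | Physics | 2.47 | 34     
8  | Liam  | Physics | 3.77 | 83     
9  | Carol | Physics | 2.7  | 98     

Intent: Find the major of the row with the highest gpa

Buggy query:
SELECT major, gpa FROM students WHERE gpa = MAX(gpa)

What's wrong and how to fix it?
Bug: WHERE is evaluated per row; an aggregate over the whole table isn't defined there

Fix: Use a subquery: WHERE gpa = (SELECT MAX(gpa) FROM students)

Corrected query:
SELECT major, gpa FROM students WHERE gpa = (SELECT MAX(gpa) FROM students)

Result:
major   | gpa 
--------+-----
Physics | 3.94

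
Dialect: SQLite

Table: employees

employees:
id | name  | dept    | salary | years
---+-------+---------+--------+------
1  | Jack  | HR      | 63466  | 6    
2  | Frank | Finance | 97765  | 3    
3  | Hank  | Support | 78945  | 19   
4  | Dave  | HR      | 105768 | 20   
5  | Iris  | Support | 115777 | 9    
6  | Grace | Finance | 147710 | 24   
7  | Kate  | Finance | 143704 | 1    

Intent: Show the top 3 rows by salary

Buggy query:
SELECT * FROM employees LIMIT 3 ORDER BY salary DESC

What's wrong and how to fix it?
Bug: LIMIT must come after ORDER BY

Fix: Swap the clauses: ORDER BY first, then LIMIT

Corrected query:
SELECT * FROM employees ORDER BY salary DESC LIMIT 3

Result:
id | name  | dept    | salary | years
---+-------+---------+--------+------
6  | Grace | Finance | 147710 | 24   
7  | Kate  | Finance | 143704 | 1    
5  | Iris  | Support | 115777 | 9    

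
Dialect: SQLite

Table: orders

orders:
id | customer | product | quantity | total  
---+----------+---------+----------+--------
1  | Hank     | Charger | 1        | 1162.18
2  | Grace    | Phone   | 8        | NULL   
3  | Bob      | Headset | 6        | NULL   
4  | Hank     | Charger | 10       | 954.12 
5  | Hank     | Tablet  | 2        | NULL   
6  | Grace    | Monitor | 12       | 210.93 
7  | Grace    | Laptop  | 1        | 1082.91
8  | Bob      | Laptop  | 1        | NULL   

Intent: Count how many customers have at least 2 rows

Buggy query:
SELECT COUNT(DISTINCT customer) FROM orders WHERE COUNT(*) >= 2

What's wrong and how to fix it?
Bug: WHERE filters individual rows, not groups, so a group-level COUNT is invalid there

Fix: Use a subquery that GROUPs and filters with HAVING, then count its rows

Corrected query:
SELECT COUNT(*) FROM (SELECT customer FROM orders GROUP BY customer HAVING COUNT(*) >= 2)

Result:
COUNT(*)
--------
3       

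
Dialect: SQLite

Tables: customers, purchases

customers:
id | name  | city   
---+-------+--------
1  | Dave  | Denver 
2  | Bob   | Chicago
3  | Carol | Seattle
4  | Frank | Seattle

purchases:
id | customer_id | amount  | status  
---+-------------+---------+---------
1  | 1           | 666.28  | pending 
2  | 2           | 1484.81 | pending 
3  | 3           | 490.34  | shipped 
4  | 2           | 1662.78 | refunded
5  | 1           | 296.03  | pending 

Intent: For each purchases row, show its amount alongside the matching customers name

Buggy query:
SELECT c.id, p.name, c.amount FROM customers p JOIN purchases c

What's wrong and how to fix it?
Bug: JOIN with no ON clause produces a cartesian product; every purchases row pairs with every customers row

Fix: Add ON c.customer_id = p.id to the JOIN

Corrected query:
SELECT c.id, p.name, c.amount FROM customers p JOIN purchases c ON c.customer_id = p.id

Result:
id | name  | amount 
---+-------+--------
1  | Dave  | 666.28 
2  | Bob   | 1484.81
3  | Carol | 490.34 
4  | Bob   | 1662.78
5  | Dave  | 296.03 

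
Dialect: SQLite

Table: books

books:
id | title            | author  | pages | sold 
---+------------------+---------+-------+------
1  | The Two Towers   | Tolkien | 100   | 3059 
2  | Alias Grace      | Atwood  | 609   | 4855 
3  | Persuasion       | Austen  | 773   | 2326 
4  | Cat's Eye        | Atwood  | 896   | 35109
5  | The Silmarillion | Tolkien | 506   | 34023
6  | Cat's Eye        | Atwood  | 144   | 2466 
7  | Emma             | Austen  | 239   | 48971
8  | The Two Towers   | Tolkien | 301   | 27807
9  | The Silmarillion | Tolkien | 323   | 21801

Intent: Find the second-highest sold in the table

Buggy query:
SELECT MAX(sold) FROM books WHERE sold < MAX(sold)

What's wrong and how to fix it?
Bug: MAX(sold) on the right of the comparison is an aggregate-in-WHERE error

Fix: Put the inner MAX in a scalar subquery

Corrected query:
SELECT MAX(sold) FROM books WHERE sold < (SELECT MAX(sold) FROM books)

Result:
MAX(sold)
---------
35109    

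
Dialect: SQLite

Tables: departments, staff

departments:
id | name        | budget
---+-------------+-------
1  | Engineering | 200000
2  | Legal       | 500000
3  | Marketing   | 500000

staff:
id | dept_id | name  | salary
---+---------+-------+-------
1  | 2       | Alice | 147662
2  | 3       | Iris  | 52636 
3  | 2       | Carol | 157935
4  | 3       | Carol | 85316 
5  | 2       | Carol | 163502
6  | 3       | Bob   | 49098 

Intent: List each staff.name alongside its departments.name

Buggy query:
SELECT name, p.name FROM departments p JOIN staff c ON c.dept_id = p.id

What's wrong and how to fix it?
Bug: 'name' exists in both joined tables, so the database can't tell which one is meant

Fix: Qualify the column with its table alias (c.name)

Corrected query:
SELECT c.name, p.name FROM departments p JOIN staff c ON c.dept_id = p.id

Result:
name  | name     
------+----------
Alice | Legal    
Iris  | Marketing
Carol | Legal    
Carol | Marketing
Carol | Legal    
Bob   | Marketing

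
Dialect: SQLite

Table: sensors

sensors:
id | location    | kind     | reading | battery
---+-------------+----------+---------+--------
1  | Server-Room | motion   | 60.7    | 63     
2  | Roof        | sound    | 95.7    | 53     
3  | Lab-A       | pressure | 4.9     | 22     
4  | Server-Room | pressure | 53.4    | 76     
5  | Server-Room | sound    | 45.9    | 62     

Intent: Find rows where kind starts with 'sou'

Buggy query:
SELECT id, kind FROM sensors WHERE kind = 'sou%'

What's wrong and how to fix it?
Bug: '=' compares the literal string including the % character; pattern matching needs LIKE

Fix: Replace '=' with LIKE so 'sou%' is treated as a pattern

Corrected query:
SELECT id, kind FROM sensors WHERE kind LIKE 'sou%'

Result:
id | kind 
---+------
2  | sound
5  | sound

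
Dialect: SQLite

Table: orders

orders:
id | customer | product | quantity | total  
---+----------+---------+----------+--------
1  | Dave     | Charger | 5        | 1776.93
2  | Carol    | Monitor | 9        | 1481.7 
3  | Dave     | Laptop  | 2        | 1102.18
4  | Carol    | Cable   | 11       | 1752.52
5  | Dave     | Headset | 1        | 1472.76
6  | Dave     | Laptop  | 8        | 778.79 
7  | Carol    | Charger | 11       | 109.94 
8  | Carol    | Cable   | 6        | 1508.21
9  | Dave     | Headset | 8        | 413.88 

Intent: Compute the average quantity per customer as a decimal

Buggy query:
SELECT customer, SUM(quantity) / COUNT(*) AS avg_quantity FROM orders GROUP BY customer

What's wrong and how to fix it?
Bug: Both operands are integers, so '/' performs integer division and truncates

Fix: Multiply by 1.0 (or CAST to REAL) to force floating-point division

Corrected query:
SELECT customer, SUM(quantity) * 1.0 / COUNT(*) AS avg_quantity FROM orders GROUP BY customer

Result:
customer | avg_quantity
---------+-------------
Carol    | 9.25        
Dave     | 4.8         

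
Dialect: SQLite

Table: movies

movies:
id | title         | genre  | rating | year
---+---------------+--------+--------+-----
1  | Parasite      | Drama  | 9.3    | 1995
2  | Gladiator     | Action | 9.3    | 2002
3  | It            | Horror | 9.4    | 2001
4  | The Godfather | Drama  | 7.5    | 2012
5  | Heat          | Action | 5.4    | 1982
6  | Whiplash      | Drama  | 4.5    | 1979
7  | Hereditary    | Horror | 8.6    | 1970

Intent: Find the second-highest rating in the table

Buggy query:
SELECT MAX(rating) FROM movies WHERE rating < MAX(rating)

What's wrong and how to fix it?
Bug: MAX(rating) on the right of the comparison is an aggregate-in-WHERE error

Fix: Compute the overall MAX in a subquery, then take MAX of rows below it

Corrected query:
SELECT MAX(rating) FROM movies WHERE rating < (SELECT MAX(rating) FROM movies)

Result:
MAX(rating)
-----------
9.3        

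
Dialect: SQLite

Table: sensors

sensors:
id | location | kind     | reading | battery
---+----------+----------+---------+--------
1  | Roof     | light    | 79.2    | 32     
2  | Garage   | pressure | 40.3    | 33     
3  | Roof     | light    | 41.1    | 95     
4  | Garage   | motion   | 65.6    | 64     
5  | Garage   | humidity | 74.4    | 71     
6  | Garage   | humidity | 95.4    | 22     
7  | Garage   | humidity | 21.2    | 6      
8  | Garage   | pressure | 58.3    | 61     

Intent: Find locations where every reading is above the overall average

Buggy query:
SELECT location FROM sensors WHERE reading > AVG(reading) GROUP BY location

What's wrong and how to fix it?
Bug: WHERE evaluates per row before aggregation, so AVG() is unavailable

Fix: Use a subquery for AVG and a HAVING MIN(...) filter so the condition holds for every row in the group

Corrected query:
SELECT location FROM sensors GROUP BY location HAVING MIN(reading) > (SELECT AVG(reading) FROM sensors)

Result:
(no rows)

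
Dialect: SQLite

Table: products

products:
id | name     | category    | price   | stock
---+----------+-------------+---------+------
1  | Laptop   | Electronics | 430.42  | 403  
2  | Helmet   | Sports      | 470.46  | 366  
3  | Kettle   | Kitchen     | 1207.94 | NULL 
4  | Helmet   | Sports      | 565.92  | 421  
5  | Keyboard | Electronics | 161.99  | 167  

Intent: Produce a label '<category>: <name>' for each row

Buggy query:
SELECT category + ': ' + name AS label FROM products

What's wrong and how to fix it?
Bug: '+' is numeric addition; on text columns SQLite converts them to 0 instead of concatenating

Fix: Replace + with || to concatenate text

Corrected query:
SELECT category || ': ' || name AS label FROM products

Result:
label                
---------------------
Electronics: Laptop  
Sports: Helmet       
Kitchen: Kettle      
Sports: Helmet       
Electronics: Keyboard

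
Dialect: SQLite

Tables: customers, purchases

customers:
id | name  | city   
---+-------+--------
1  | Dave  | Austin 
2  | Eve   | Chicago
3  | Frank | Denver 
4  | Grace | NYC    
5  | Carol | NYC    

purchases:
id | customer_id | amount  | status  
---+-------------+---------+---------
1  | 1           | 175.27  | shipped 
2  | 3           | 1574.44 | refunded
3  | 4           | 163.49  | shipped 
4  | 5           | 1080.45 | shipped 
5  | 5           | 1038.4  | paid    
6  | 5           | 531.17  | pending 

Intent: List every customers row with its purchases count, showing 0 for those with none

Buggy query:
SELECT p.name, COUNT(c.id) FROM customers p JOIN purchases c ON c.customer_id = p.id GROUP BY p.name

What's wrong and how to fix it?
Bug: INNER JOIN drops customers rows that have no matching purchases rows

Fix: Use LEFT JOIN so parents without children still appear (COUNT(c.id) gives 0)

Corrected query:
SELECT p.name, COUNT(c.id) FROM customers p LEFT JOIN purchases c ON c.customer_id = p.id GROUP BY p.name

Result:
name  | COUNT(c.id)
------+------------
Carol | 3          
Dave  | 1          
Eve   | 0          
Frank | 1          
Grace | 1          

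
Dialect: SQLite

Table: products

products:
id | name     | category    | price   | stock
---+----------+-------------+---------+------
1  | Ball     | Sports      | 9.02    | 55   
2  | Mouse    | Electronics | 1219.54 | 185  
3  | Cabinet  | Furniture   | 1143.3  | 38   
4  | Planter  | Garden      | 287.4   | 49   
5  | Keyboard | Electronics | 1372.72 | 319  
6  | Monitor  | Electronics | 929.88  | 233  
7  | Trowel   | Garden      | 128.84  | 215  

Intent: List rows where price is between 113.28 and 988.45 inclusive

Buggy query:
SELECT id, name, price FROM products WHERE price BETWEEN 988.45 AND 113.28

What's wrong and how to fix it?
Bug: The bounds are reversed; BETWEEN a AND b requires a <= b to match anything

Fix: Swap the bounds so the smaller value comes first

Corrected query:
SELECT id, name, price FROM products WHERE price BETWEEN 113.28 AND 988.45

Result:
id | name    | price 
---+---------+-------
4  | Planter | 287.4 
6  | Monitor | 929.88
7  | Trowel  | 128.84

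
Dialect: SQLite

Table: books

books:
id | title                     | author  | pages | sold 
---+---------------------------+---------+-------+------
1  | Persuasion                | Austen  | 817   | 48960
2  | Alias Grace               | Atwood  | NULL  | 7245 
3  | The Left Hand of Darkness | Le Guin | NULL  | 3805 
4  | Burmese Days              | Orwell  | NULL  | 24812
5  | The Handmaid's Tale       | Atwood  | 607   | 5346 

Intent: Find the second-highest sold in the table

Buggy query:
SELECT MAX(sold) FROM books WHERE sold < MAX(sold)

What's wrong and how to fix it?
Bug: The inner MAX is an aggregate inside WHERE, which is not allowed

Fix: Put the inner MAX in a scalar subquery

Corrected query:
SELECT MAX(sold) FROM books WHERE sold < (SELECT MAX(sold) FROM books)

Result:
MAX(sold)
---------
24812    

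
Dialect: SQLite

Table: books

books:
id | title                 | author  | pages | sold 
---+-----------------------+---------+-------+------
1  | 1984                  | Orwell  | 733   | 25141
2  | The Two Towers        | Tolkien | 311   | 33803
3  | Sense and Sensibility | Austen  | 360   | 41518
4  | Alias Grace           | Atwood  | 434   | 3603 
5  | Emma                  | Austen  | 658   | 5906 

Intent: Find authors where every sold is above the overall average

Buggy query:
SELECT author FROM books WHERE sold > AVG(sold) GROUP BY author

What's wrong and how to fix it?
Bug: WHERE evaluates per row before aggregation, so AVG() is unavailable

Fix: Use a subquery for AVG and a HAVING MIN(...) filter so the condition holds for every row in the group

Corrected query:
SELECT author FROM books GROUP BY author HAVING MIN(sold) > (SELECT AVG(sold) FROM books)

Result:
author 
-------
Orwell 
Tolkien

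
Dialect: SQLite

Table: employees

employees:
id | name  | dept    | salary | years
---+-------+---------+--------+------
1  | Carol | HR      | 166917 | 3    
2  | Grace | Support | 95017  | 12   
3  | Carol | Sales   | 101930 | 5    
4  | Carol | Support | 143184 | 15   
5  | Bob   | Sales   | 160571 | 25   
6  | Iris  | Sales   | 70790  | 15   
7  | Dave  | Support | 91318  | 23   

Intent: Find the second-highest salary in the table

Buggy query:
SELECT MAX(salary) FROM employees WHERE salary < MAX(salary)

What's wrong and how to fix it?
Bug: MAX(salary) on the right of the comparison is an aggregate-in-WHERE error

Fix: Compute the overall MAX in a subquery, then take MAX of rows below it

Corrected query:
SELECT MAX(salary) FROM employees WHERE salary < (SELECT MAX(salary) FROM employees)

Result:
MAX(salary)
-----------
160571     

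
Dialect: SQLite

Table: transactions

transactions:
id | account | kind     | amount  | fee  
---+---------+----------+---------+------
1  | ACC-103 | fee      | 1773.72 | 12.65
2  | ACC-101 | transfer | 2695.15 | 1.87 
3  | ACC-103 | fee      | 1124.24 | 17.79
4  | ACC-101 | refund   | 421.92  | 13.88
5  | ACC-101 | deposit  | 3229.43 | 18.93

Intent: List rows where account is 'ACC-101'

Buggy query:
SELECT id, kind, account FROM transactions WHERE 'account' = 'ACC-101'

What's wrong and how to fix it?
Bug: 'account' in single quotes is a string literal, not the column; the comparison is literal-vs-literal and never true

Fix: Remove the quotes around the column name (or use double quotes for an identifier)

Corrected query:
SELECT id, kind, account FROM transactions WHERE account = 'ACC-101'

Result:
id | kind     | account
---+----------+--------
2  | transfer | ACC-101
4  | refund   | ACC-101
5  | deposit  | ACC-101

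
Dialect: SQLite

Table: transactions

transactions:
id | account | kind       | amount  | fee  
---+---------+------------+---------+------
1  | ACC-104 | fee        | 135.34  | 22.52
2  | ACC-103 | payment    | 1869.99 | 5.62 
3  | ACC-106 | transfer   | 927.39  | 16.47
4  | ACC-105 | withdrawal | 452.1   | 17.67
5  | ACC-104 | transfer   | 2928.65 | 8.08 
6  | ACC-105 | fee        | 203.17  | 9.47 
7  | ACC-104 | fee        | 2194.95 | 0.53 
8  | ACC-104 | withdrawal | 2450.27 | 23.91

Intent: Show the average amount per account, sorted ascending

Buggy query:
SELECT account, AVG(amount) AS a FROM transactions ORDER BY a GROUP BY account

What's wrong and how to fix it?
Bug: GROUP BY must precede ORDER BY

Fix: Reorder: SELECT … FROM … GROUP BY … ORDER BY …

Corrected query:
SELECT account, AVG(amount) AS a FROM transactions GROUP BY account ORDER BY a

Result:
account | a        
--------+----------
ACC-105 | 327.635  
ACC-106 | 927.39   
ACC-103 | 1869.99  
ACC-104 | 1927.3025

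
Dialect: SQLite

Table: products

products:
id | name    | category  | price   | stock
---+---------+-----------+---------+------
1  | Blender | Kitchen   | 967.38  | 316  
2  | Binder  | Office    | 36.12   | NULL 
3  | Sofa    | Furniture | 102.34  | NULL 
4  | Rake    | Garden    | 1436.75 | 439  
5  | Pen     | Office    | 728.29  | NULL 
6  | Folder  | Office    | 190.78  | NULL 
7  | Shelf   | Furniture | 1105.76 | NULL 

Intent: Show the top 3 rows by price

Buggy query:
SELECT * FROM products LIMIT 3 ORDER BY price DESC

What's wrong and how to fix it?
Bug: LIMIT must come after ORDER BY

Fix: Swap the clauses: ORDER BY first, then LIMIT

Corrected query:
SELECT * FROM products ORDER BY price DESC LIMIT 3

Result:
id | name    | category  | price   | stock
---+---------+-----------+---------+------
4  | Rake    | Garden    | 1436.75 | 439  
7  | Shelf   | Furniture | 1105.76 | NULL 
1  | Blender | Kitchen   | 967.38  | 316  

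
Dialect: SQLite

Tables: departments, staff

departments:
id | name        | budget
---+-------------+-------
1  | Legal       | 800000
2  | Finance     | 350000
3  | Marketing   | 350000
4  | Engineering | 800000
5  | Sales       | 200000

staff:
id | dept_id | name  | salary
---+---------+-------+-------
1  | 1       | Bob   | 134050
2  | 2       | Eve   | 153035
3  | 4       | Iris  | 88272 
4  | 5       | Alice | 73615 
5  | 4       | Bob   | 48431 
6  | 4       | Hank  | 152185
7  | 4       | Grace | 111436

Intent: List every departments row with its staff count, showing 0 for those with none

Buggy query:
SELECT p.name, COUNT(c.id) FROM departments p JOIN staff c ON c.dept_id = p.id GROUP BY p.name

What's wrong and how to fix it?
Bug: An inner join excludes parents with zero children

Fix: Switch to LEFT JOIN to retain unmatched parent rows

Corrected query:
SELECT p.name, COUNT(c.id) FROM departments p LEFT JOIN staff c ON c.dept_id = p.id GROUP BY p.name

Result:
name        | COUNT(c.id)
------------+------------
Engineering | 4          
Finance     | 1          
Legal       | 1          
Marketing   | 0          
Sales       | 1          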